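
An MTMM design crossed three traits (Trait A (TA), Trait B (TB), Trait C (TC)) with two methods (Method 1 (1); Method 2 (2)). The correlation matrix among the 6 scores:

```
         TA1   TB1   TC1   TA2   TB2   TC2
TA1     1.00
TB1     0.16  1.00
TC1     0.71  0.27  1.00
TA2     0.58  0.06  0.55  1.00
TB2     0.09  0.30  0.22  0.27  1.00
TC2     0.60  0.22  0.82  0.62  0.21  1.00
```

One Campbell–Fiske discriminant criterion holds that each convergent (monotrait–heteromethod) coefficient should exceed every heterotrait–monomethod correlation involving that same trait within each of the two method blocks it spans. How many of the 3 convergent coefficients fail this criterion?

Each convergent coefficient versus the relevant comparison correlations:
TA (methods 1·2): 0.58 vs {0.16, 0.27, 0.71, 0.62} → fail.
TB (methods 1·2): 0.30 vs {0.16, 0.27, 0.27, 0.21} → pass.
TC (methods 1·2): 0.82 vs {0.71, 0.62, 0.27, 0.21} → pass.
1 of 3 fail.

1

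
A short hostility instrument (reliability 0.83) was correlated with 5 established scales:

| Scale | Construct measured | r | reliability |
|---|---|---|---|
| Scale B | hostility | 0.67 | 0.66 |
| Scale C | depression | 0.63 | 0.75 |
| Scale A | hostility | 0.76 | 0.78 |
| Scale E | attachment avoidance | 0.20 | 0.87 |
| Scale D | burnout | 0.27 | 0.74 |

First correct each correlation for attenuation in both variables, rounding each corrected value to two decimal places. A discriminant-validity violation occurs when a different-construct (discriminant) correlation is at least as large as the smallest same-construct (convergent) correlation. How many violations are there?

Disattenuated r (r / √(r_scale · r_new)):
  Scale B (conv): 0.67 / √(0.66·0.83) = 0.91
  Scale C (disc): 0.63 / √(0.75·0.83) = 0.80
  Scale A (conv): 0.76 / √(0.78·0.83) = 0.94
  Scale E (disc): 0.20 / √(0.87·0.83) = 0.24
  Scale D (disc): 0.27 / √(0.74·0.83) = 0.34
Smallest convergent = 0.91. Discriminant values: 0.80, 0.24, 0.34; count ≥ 0.91 → 0.

0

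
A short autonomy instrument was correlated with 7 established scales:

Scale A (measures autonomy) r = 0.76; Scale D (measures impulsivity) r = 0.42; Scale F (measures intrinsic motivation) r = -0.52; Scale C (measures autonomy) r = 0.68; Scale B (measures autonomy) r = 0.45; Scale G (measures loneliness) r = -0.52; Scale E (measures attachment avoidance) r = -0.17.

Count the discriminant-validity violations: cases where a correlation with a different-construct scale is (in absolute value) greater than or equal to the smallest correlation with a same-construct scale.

Convergent (same construct = autonomy): Scale A, Scale C, Scale B.
Smallest convergent = 0.45. Discriminant |r|: 0.42, 0.52, 0.52, 0.17; count ≥ 0.45 → 2.

2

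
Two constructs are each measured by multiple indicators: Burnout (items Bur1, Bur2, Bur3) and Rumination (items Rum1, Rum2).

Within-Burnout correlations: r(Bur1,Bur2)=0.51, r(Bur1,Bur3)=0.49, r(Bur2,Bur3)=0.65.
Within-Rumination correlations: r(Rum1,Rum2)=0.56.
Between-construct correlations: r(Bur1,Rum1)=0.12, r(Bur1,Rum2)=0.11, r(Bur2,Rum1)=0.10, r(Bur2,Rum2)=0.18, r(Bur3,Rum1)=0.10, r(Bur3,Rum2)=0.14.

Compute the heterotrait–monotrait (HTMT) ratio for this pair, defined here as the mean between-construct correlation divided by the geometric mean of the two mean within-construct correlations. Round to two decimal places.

0.23

Between-construct mean = 0.75/6 = 0.1250.
Mean within-Bur = 1.65/3 = 0.5500; mean within-Rum = 0.56/1 = 0.5600.
Geometric mean = √(0.5500 × 0.5600) = 0.5550.
HTMT = 0.1250 / 0.5550 = 0.23.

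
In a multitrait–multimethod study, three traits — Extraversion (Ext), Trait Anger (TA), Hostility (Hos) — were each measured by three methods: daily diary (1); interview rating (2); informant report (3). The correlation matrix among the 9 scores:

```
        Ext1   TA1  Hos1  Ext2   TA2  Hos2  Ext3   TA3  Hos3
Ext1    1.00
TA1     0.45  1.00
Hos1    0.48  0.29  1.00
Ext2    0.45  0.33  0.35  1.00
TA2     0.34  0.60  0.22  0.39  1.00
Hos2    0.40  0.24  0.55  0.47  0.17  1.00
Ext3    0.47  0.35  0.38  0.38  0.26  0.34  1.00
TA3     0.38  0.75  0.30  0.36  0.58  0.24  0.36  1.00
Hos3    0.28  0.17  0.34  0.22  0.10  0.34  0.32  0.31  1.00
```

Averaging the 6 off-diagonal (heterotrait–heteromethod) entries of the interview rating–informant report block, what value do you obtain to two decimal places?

0.25

HTHM values (method 2 × method 3): 0.36, 0.22, 0.26, 0.10, 0.34, 0.24; mean = 1.52/6 = 0.25.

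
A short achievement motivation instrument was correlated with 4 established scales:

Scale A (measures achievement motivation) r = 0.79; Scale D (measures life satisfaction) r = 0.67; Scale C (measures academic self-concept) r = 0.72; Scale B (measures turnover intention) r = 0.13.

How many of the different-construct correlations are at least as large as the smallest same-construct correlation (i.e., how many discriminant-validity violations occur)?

0

Convergent (same construct = achievement motivation): Scale A.
Smallest convergent = 0.79. Discriminant values: 0.67, 0.72, 0.13; count ≥ 0.79 → 0.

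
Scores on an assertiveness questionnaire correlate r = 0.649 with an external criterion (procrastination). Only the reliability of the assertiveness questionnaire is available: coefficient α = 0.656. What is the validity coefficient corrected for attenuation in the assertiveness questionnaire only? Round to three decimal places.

0.801

Single correction: r_c = r_obs / √r_xx = 0.649 / √0.656 = 0.649 / 0.8099 ≈ 0.801.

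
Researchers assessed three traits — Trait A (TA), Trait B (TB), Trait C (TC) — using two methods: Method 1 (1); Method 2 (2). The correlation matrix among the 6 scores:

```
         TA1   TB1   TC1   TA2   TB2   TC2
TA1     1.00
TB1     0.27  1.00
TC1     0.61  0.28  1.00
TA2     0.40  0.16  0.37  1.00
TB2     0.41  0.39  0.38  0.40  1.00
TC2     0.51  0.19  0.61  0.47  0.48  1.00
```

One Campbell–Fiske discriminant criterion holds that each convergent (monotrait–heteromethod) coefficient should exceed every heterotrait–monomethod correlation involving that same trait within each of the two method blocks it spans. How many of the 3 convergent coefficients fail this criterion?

3

Convergent coefficients and their comparison sets:
TA (methods 1·2): 0.40 vs {0.27, 0.40, 0.61, 0.47} → fail.
TB (methods 1·2): 0.39 vs {0.27, 0.40, 0.28, 0.48} → fail.
TC (methods 1·2): 0.61 vs {0.61, 0.47, 0.28, 0.48} → fail.
3 of 3 fail.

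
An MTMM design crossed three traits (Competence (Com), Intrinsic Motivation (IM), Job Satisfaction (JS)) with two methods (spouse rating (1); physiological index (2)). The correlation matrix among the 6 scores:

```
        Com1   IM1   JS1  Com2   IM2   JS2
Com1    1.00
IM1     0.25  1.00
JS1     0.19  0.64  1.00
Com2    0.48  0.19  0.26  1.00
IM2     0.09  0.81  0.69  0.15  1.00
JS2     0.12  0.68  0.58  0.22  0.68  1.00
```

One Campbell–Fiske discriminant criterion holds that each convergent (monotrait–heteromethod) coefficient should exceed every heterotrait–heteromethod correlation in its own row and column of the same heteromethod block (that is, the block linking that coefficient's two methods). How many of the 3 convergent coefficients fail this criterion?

Checking each validity diagonal entry against its comparison values:
Com (methods 1·2): 0.48 vs {0.09, 0.19, 0.12, 0.26} → pass.
IM (methods 1·2): 0.81 vs {0.19, 0.09, 0.68, 0.69} → pass.
JS (methods 1·2): 0.58 vs {0.26, 0.12, 0.69, 0.68} → fail.
1 of 3 fail.

1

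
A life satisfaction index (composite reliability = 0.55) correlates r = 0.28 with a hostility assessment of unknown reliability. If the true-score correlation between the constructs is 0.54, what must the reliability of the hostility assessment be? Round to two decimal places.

0.49

r_true = r_obs / √(r_xx · r_yy) ⇒ 0.54 = 0.28 / √(0.55 · r_yy).
√(0.55 · r_yy) = 0.28 / 0.54 = 0.5185; 0.55 · r_yy = 0.2688; r_yy = 0.2688 / 0.55 ≈ 0.49.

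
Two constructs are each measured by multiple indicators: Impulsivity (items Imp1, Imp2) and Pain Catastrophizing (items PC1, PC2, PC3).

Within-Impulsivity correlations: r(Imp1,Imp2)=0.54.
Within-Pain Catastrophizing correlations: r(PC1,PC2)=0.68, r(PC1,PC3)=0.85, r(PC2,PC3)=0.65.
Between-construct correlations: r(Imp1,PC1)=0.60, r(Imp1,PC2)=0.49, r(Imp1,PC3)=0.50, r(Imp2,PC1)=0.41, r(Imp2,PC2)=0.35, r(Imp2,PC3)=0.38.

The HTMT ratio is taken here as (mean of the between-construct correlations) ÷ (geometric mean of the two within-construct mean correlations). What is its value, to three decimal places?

Mean heterotrait r = 2.73/6 = 0.4550.
Mean within-Imp = 0.54/1 = 0.5400; mean within-PC = 2.18/3 = 0.7267.
Geometric mean = √(0.5400 × 0.7267) = 0.6264.
HTMT = 0.4550 / 0.6264 = 0.726.

0.726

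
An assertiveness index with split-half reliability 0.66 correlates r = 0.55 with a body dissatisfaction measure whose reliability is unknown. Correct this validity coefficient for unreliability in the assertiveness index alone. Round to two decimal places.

0.68

Single correction: r_c = r_obs / √r_xx = 0.55 / √0.66 = 0.55 / 0.8124 ≈ 0.68.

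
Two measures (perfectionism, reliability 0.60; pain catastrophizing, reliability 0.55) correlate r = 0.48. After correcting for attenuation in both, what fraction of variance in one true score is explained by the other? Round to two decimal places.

0.70

Disattenuated r = 0.48 / √(0.60 × 0.55) = 0.48 / 0.5745 = 0.8355.
Shared true-score variance = 0.8355² = 0.6981 ≈ 0.70.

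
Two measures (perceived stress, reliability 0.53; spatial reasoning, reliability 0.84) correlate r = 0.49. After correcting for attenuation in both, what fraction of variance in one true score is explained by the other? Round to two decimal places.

Disattenuated r = 0.49 / √(0.53 × 0.84) = 0.49 / 0.6672 = 0.7344.
Shared true-score variance = 0.7344² = 0.5393 ≈ 0.54.

0.54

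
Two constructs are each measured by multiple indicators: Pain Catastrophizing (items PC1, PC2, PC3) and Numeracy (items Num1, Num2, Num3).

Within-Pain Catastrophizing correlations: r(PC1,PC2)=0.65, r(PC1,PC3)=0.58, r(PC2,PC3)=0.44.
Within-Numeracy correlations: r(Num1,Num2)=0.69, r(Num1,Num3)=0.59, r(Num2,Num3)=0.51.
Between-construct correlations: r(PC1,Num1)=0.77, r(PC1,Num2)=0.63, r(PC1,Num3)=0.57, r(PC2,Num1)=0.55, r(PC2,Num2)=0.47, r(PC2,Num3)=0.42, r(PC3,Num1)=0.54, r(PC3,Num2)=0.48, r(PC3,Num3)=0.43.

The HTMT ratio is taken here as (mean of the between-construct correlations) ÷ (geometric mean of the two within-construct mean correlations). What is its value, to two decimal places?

0.94

Mean heterotrait r = 4.86/9 = 0.5400.
Mean within-PC = 1.67/3 = 0.5567; mean within-Num = 1.79/3 = 0.5967.
Geometric mean = √(0.5567 × 0.5967) = 0.5764.
HTMT = 0.5400 / 0.5764 = 0.94.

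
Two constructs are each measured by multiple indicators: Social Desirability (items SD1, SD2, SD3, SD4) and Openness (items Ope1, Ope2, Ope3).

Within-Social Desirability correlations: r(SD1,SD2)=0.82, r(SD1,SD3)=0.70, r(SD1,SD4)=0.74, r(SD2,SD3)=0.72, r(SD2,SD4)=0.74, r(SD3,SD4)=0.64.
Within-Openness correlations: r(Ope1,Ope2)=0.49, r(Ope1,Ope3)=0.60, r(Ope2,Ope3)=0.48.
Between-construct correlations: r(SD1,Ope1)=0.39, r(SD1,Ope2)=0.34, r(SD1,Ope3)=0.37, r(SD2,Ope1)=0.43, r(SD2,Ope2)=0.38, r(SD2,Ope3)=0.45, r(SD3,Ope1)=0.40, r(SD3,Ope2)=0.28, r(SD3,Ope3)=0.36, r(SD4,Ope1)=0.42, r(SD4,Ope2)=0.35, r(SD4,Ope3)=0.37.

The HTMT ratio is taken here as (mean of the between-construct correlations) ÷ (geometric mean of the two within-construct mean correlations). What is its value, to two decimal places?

Mean between = 4.54/12 = 0.3783.
Mean within-SD = 4.36/6 = 0.7267; mean within-Ope = 1.57/3 = 0.5233.
Geometric mean = √(0.7267 × 0.5233) = 0.6167.
HTMT = 0.3783 / 0.6167 = 0.61.

0.61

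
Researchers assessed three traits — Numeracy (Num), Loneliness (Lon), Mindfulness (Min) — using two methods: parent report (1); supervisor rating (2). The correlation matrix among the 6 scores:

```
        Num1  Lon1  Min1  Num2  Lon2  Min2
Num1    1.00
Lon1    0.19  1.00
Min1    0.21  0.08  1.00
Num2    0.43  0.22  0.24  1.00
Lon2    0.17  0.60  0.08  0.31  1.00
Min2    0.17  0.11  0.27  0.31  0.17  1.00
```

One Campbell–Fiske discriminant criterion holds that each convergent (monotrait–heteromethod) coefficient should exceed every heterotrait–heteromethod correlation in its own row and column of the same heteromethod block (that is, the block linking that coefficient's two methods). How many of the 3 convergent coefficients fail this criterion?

0

Convergent coefficients and their comparison sets:
Num (methods 1·2): 0.43 vs {0.17, 0.22, 0.17, 0.24} → pass.
Lon (methods 1·2): 0.60 vs {0.22, 0.17, 0.11, 0.08} → pass.
Min (methods 1·2): 0.27 vs {0.24, 0.17, 0.08, 0.11} → pass.
0 of 3 fail.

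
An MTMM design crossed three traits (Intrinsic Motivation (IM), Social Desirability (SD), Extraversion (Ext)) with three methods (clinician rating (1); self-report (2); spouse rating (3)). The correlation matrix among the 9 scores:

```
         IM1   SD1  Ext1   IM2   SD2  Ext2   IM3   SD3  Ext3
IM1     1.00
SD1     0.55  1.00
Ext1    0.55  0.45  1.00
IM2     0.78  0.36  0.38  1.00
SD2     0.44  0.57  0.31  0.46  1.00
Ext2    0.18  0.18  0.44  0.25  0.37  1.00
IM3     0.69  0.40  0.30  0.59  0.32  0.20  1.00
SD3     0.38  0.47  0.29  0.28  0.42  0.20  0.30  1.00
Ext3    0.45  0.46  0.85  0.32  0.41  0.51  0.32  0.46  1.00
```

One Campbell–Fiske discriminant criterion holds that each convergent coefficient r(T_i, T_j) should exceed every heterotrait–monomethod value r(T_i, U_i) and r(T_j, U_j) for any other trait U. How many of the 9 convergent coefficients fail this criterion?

3

Checking each validity diagonal entry against its comparison values:
IM (methods 1·2): 0.78 vs {0.55, 0.46, 0.55, 0.25} → pass.
IM (methods 1·3): 0.69 vs {0.55, 0.30, 0.55, 0.32} → pass.
IM (methods 2·3): 0.59 vs {0.46, 0.30, 0.25, 0.32} → pass.
SD (methods 1·2): 0.57 vs {0.55, 0.46, 0.45, 0.37} → pass.
SD (methods 1·3): 0.47 vs {0.55, 0.30, 0.45, 0.46} → fail.
SD (methods 2·3): 0.42 vs {0.46, 0.30, 0.37, 0.46} → fail.
Ext (methods 1·2): 0.44 vs {0.55, 0.25, 0.45, 0.37} → fail.
Ext (methods 1·3): 0.85 vs {0.55, 0.32, 0.45, 0.46} → pass.
Ext (methods 2·3): 0.51 vs {0.25, 0.32, 0.37, 0.46} → pass.
3 of 9 fail.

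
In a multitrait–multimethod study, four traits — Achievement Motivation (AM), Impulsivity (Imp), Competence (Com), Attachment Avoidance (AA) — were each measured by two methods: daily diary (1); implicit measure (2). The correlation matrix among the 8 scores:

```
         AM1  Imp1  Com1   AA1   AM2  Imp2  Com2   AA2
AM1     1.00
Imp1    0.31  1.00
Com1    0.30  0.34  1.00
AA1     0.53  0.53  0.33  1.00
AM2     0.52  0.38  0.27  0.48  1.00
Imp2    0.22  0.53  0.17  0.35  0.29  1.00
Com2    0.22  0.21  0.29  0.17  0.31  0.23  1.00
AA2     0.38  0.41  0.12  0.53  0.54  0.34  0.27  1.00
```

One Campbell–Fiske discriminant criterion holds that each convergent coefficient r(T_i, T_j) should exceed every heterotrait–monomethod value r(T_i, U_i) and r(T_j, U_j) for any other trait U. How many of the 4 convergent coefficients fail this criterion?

Each convergent coefficient versus the relevant comparison correlations:
AM (methods 1·2): 0.52 vs {0.31, 0.29, 0.30, 0.31, 0.53, 0.54} → fail.
Imp (methods 1·2): 0.53 vs {0.31, 0.29, 0.34, 0.23, 0.53, 0.34} → fail.
Com (methods 1·2): 0.29 vs {0.30, 0.31, 0.34, 0.23, 0.33, 0.27} → fail.
AA (methods 1·2): 0.53 vs {0.53, 0.54, 0.53, 0.34, 0.33, 0.27} → fail.
4 of 4 fail.

4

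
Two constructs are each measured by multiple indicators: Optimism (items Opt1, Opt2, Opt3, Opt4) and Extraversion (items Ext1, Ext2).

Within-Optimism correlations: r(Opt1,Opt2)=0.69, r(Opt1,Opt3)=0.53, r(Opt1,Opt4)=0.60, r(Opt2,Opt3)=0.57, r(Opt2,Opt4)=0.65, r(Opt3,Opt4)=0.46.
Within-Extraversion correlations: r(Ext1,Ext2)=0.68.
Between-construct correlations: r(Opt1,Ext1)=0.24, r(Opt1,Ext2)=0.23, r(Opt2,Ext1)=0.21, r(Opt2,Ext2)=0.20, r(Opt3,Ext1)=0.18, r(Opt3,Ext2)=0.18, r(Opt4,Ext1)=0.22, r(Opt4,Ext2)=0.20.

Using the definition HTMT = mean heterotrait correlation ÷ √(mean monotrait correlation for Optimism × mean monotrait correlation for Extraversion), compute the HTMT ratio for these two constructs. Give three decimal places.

0.329

Mean between = 1.66/8 = 0.2075.
Mean within-Opt = 3.50/6 = 0.5833; mean within-Ext = 0.68/1 = 0.6800.
Geometric mean = √(0.5833 × 0.6800) = 0.6298.
HTMT = 0.2075 / 0.6298 = 0.329.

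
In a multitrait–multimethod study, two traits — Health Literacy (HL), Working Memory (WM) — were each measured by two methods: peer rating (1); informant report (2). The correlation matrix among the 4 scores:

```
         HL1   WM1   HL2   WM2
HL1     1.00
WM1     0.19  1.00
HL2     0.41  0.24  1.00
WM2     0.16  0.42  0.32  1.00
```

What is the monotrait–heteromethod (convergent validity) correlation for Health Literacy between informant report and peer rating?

0.41

Same trait (HL), different methods: r(HL2, HL1) = 0.41.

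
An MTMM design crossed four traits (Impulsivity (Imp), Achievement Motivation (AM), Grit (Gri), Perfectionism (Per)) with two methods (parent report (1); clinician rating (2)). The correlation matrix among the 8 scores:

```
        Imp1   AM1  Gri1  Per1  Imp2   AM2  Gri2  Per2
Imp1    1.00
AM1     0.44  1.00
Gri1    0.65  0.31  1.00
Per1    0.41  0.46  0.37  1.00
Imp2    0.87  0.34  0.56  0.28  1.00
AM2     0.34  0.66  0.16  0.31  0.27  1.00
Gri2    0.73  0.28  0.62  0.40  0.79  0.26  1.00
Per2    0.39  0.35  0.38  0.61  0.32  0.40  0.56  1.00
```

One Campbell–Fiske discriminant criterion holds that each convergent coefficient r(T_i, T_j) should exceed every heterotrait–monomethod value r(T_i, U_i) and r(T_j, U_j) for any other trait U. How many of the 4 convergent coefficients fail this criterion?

Checking each validity diagonal entry against its comparison values:
Imp (methods 1·2): 0.87 vs {0.44, 0.27, 0.65, 0.79, 0.41, 0.32} → pass.
AM (methods 1·2): 0.66 vs {0.44, 0.27, 0.31, 0.26, 0.46, 0.40} → pass.
Gri (methods 1·2): 0.62 vs {0.65, 0.79, 0.31, 0.26, 0.37, 0.56} → fail.
Per (methods 1·2): 0.61 vs {0.41, 0.32, 0.46, 0.40, 0.37, 0.56} → pass.
1 of 4 fail.

1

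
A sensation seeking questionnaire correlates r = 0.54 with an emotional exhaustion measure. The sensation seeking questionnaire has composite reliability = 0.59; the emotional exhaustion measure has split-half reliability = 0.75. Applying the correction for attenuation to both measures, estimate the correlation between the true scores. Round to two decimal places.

0.81

r_true = r_obs / √(r_xx · r_yy) = 0.54 / √(0.59 × 0.75) = 0.54 / √0.4425 = 0.54 / 0.6652 ≈ 0.81.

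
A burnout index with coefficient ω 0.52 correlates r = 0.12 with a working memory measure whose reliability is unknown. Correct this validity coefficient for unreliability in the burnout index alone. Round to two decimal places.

Single correction: r_c = r_obs / √r_xx = 0.12 / √0.52 = 0.12 / 0.7211 ≈ 0.17.

0.17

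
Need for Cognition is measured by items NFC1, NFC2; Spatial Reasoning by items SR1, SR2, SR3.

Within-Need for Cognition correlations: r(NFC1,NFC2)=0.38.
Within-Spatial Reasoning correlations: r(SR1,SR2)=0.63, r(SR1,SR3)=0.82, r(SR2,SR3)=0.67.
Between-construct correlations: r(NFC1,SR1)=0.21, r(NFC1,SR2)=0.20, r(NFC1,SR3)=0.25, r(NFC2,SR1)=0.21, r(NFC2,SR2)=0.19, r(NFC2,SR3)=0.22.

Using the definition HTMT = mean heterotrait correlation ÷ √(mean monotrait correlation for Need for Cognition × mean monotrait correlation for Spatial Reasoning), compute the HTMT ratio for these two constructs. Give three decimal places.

Mean between = 1.28/6 = 0.2133.
Mean within-NFC = 0.38/1 = 0.3800; mean within-SR = 2.12/3 = 0.7067.
Geometric mean = √(0.3800 × 0.7067) = 0.5182.
HTMT = 0.2133 / 0.5182 = 0.412.

0.412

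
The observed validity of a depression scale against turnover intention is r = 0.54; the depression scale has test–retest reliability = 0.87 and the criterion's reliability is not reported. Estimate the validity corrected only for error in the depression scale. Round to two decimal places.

Single correction: r_c = r_obs / √r_xx = 0.54 / √0.87 = 0.54 / 0.9327 ≈ 0.58.

0.58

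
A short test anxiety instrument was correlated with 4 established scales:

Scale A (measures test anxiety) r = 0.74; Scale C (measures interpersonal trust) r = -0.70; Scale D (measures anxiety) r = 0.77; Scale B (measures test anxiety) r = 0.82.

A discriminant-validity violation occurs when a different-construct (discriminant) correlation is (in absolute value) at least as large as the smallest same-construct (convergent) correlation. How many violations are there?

1

Convergent (same construct = test anxiety): Scale A, Scale B.
Smallest convergent = 0.74. Discriminant |r|: 0.70, 0.77; count ≥ 0.74 → 1.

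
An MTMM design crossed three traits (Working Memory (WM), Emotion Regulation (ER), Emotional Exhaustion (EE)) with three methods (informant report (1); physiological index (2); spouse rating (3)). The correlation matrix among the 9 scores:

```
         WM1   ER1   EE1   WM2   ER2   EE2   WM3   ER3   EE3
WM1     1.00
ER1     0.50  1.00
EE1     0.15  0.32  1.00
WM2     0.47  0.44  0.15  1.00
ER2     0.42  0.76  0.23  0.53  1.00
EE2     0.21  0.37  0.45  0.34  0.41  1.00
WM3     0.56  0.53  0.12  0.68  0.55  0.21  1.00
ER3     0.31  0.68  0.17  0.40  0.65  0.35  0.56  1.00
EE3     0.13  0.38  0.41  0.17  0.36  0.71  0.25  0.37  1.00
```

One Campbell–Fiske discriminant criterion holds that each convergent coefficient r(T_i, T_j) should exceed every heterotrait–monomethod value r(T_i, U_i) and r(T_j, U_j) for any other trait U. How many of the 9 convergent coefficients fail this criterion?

Checking each validity diagonal entry against its comparison values:
WM (methods 1·2): 0.47 vs {0.50, 0.53, 0.15, 0.34} → fail.
WM (methods 1·3): 0.56 vs {0.50, 0.56, 0.15, 0.25} → fail.
WM (methods 2·3): 0.68 vs {0.53, 0.56, 0.34, 0.25} → pass.
ER (methods 1·2): 0.76 vs {0.50, 0.53, 0.32, 0.41} → pass.
ER (methods 1·3): 0.68 vs {0.50, 0.56, 0.32, 0.37} → pass.
ER (methods 2·3): 0.65 vs {0.53, 0.56, 0.41, 0.37} → pass.
EE (methods 1·2): 0.45 vs {0.15, 0.34, 0.32, 0.41} → pass.
EE (methods 1·3): 0.41 vs {0.15, 0.25, 0.32, 0.37} → pass.
EE (methods 2·3): 0.71 vs {0.34, 0.25, 0.41, 0.37} → pass.
2 of 9 fail.

2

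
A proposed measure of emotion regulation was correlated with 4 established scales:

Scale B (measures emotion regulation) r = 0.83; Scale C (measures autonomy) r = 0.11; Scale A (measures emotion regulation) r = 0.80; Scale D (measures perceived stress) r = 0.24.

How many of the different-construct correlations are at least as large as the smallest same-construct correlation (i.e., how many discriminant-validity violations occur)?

0

Convergent (same construct = emotion regulation): Scale B, Scale A.
Smallest convergent = 0.80. Discriminant values: 0.11, 0.24; count ≥ 0.80 → 0.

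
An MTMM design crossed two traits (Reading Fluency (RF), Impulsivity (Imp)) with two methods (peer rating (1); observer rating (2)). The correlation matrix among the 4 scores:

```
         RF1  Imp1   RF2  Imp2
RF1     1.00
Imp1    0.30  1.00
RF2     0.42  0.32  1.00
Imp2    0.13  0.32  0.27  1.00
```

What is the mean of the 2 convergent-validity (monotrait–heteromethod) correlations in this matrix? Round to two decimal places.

0.37

Convergent values: 0.42, 0.32; mean = 0.74/2 = 0.37.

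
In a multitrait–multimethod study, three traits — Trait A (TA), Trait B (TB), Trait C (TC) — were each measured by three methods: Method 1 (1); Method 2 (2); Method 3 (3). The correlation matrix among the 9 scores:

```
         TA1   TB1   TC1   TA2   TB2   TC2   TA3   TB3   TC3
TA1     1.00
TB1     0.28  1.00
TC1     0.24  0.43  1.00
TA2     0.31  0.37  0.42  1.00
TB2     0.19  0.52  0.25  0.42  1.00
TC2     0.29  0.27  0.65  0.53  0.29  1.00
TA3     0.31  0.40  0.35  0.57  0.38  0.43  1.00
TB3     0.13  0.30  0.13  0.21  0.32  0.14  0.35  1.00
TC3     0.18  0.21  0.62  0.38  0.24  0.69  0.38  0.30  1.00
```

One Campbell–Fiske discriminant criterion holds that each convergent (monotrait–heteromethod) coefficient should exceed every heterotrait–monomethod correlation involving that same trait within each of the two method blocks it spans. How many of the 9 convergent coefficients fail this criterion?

4

Checking each validity diagonal entry against its comparison values:
TA (methods 1·2): 0.31 vs {0.28, 0.42, 0.24, 0.53} → fail.
TA (methods 1·3): 0.31 vs {0.28, 0.35, 0.24, 0.38} → fail.
TA (methods 2·3): 0.57 vs {0.42, 0.35, 0.53, 0.38} → pass.
TB (methods 1·2): 0.52 vs {0.28, 0.42, 0.43, 0.29} → pass.
TB (methods 1·3): 0.30 vs {0.28, 0.35, 0.43, 0.30} → fail.
TB (methods 2·3): 0.32 vs {0.42, 0.35, 0.29, 0.30} → fail.
TC (methods 1·2): 0.65 vs {0.24, 0.53, 0.43, 0.29} → pass.
TC (methods 1·3): 0.62 vs {0.24, 0.38, 0.43, 0.30} → pass.
TC (methods 2·3): 0.69 vs {0.53, 0.38, 0.29, 0.30} → pass.
4 of 9 fail.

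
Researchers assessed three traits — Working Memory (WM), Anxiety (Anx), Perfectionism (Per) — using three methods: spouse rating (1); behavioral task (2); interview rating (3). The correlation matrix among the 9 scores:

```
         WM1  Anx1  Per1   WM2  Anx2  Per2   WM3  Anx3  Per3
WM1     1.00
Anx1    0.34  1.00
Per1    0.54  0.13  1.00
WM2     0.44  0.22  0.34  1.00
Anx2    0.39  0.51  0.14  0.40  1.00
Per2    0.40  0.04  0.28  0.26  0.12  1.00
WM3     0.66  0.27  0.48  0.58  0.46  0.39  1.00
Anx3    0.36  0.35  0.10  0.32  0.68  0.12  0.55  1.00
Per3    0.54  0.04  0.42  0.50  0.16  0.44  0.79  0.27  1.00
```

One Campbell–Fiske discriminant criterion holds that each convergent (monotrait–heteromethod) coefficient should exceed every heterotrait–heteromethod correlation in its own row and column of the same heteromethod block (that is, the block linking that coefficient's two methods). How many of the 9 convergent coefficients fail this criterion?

4

Convergent coefficients and their comparison sets:
WM (methods 1·2): 0.44 vs {0.39, 0.22, 0.40, 0.34} → pass.
WM (methods 1·3): 0.66 vs {0.36, 0.27, 0.54, 0.48} → pass.
WM (methods 2·3): 0.58 vs {0.32, 0.46, 0.50, 0.39} → pass.
Anx (methods 1·2): 0.51 vs {0.22, 0.39, 0.04, 0.14} → pass.
Anx (methods 1·3): 0.35 vs {0.27, 0.36, 0.04, 0.10} → fail.
Anx (methods 2·3): 0.68 vs {0.46, 0.32, 0.16, 0.12} → pass.
Per (methods 1·2): 0.28 vs {0.34, 0.40, 0.14, 0.04} → fail.
Per (methods 1·3): 0.42 vs {0.48, 0.54, 0.10, 0.04} → fail.
Per (methods 2·3): 0.44 vs {0.39, 0.50, 0.12, 0.16} → fail.
4 of 9 fail.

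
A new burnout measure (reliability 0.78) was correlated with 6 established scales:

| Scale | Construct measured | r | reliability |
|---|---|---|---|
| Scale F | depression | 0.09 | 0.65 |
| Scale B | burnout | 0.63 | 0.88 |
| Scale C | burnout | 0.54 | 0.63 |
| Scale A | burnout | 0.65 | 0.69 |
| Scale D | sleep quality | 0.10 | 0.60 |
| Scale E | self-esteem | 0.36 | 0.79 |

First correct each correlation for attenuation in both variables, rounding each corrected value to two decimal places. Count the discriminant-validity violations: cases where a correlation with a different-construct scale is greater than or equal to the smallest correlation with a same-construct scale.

Disattenuated r (r / √(r_scale · r_new)):
  Scale F (disc): 0.09 / √(0.65·0.78) = 0.13
  Scale B (conv): 0.63 / √(0.88·0.78) = 0.76
  Scale C (conv): 0.54 / √(0.63·0.78) = 0.77
  Scale A (conv): 0.65 / √(0.69·0.78) = 0.89
  Scale D (disc): 0.10 / √(0.60·0.78) = 0.15
  Scale E (disc): 0.36 / √(0.79·0.78) = 0.46
Smallest convergent = 0.76. Discriminant values: 0.13, 0.15, 0.46; count ≥ 0.76 → 0.

0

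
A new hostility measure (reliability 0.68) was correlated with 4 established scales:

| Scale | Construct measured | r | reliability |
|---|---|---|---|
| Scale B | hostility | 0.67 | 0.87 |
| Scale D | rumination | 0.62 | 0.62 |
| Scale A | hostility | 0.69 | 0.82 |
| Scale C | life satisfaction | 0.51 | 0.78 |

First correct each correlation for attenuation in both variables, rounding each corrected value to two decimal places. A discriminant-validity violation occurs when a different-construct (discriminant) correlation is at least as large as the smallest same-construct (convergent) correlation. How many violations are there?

1

Disattenuated r (r / √(r_scale · r_new)):
  Scale B (conv): 0.67 / √(0.87·0.68) = 0.87
  Scale D (disc): 0.62 / √(0.62·0.68) = 0.95
  Scale A (conv): 0.69 / √(0.82·0.68) = 0.92
  Scale C (disc): 0.51 / √(0.78·0.68) = 0.70
Smallest convergent = 0.87. Discriminant values: 0.95, 0.70; count ≥ 0.87 → 1.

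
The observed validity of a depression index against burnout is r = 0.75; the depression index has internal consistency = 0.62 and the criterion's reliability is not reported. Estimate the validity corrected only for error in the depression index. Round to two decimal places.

Single correction: r_c = r_obs / √r_xx = 0.75 / √0.62 = 0.75 / 0.7874 ≈ 0.95.

0.95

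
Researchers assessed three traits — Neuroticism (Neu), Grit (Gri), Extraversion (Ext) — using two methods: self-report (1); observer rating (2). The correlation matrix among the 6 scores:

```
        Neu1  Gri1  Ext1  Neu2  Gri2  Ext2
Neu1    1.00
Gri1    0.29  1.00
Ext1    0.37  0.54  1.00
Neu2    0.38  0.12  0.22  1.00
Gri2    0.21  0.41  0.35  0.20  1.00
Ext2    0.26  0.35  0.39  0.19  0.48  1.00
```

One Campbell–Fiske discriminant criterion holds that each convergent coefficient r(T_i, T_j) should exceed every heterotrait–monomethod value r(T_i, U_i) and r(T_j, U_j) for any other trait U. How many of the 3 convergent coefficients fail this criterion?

Checking each validity diagonal entry against its comparison values:
Neu (methods 1·2): 0.38 vs {0.29, 0.20, 0.37, 0.19} → pass.
Gri (methods 1·2): 0.41 vs {0.29, 0.20, 0.54, 0.48} → fail.
Ext (methods 1·2): 0.39 vs {0.37, 0.19, 0.54, 0.48} → fail.
2 of 3 fail.

2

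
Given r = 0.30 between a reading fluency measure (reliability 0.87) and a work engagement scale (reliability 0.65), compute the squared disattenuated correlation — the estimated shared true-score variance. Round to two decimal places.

Disattenuated r = 0.30 / √(0.87 × 0.65) = 0.30 / 0.7520 = 0.3989.
Shared true-score variance = 0.3989² = 0.1591 ≈ 0.16.

0.16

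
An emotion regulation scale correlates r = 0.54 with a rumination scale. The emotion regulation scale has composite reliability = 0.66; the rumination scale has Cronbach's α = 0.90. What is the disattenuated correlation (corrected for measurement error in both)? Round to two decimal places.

r_true = r_obs / √(r_xx · r_yy) = 0.54 / √(0.66 × 0.90) = 0.54 / √0.5940 = 0.54 / 0.7707 ≈ 0.70.

0.70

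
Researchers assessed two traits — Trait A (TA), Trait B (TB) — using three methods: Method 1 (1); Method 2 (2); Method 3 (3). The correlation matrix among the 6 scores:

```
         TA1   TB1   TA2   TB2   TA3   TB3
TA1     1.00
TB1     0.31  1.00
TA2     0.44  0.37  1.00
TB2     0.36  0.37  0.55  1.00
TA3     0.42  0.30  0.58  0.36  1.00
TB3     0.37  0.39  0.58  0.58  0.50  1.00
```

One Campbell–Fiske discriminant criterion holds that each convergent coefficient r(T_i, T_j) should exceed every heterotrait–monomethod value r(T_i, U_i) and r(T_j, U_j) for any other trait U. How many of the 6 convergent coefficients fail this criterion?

4

Each convergent coefficient versus the relevant comparison correlations:
TA (methods 1·2): 0.44 vs {0.31, 0.55} → fail.
TA (methods 1·3): 0.42 vs {0.31, 0.50} → fail.
TA (methods 2·3): 0.58 vs {0.55, 0.50} → pass.
TB (methods 1·2): 0.37 vs {0.31, 0.55} → fail.
TB (methods 1·3): 0.39 vs {0.31, 0.50} → fail.
TB (methods 2·3): 0.58 vs {0.55, 0.50} → pass.
4 of 6 fail.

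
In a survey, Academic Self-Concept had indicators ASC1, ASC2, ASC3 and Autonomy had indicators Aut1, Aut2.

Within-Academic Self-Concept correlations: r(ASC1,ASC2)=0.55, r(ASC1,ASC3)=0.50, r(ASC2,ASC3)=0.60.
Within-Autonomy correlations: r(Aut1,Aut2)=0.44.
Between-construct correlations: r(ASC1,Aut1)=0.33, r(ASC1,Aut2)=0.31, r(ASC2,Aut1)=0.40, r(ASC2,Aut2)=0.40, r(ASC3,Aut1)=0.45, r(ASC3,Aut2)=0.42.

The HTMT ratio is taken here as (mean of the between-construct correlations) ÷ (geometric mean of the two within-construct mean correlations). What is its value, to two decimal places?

Between-construct mean = 2.31/6 = 0.3850.
Mean within-ASC = 1.65/3 = 0.5500; mean within-Aut = 0.44/1 = 0.4400.
Geometric mean = √(0.5500 × 0.4400) = 0.4919.
HTMT = 0.3850 / 0.4919 = 0.78.

0.78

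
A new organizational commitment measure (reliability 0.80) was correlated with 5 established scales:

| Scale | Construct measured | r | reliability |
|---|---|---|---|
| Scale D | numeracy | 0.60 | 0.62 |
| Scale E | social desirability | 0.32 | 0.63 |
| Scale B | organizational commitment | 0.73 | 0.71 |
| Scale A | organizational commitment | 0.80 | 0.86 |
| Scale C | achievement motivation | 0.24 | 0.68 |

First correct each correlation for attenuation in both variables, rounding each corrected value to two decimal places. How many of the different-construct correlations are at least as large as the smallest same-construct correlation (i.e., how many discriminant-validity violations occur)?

0

Disattenuated r (r / √(r_scale · r_new)):
  Scale D (disc): 0.60 / √(0.62·0.80) = 0.85
  Scale E (disc): 0.32 / √(0.63·0.80) = 0.45
  Scale B (conv): 0.73 / √(0.71·0.80) = 0.97
  Scale A (conv): 0.80 / √(0.86·0.80) = 0.96
  Scale C (disc): 0.24 / √(0.68·0.80) = 0.33
Smallest convergent = 0.96. Discriminant values: 0.85, 0.45, 0.33; count ≥ 0.96 → 0.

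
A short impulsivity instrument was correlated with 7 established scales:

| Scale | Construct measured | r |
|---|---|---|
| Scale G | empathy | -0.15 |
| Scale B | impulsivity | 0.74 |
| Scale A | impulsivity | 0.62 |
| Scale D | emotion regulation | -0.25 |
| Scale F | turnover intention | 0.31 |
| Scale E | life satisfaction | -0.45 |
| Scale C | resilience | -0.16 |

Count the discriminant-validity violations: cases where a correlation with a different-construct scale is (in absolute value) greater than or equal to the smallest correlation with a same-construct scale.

0

Convergent (same construct = impulsivity): Scale B, Scale A.
Smallest convergent = 0.62. Discriminant |r|: 0.15, 0.25, 0.31, 0.45, 0.16; count ≥ 0.62 → 0.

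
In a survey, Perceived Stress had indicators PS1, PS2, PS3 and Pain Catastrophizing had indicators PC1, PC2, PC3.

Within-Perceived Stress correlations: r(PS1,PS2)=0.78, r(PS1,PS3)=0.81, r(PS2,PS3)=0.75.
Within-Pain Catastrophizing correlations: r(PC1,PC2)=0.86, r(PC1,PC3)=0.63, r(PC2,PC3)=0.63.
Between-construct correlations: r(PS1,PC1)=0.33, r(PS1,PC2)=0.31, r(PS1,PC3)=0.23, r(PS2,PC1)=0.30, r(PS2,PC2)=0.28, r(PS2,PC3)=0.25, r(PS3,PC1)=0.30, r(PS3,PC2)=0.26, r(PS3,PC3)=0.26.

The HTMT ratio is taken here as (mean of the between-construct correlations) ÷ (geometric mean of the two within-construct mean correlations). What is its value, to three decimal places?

Mean heterotrait r = 2.52/9 = 0.2800.
Mean within-PS = 2.34/3 = 0.7800; mean within-PC = 2.12/3 = 0.7067.
Geometric mean = √(0.7800 × 0.7067) = 0.7424.
HTMT = 0.2800 / 0.7424 = 0.377.

0.377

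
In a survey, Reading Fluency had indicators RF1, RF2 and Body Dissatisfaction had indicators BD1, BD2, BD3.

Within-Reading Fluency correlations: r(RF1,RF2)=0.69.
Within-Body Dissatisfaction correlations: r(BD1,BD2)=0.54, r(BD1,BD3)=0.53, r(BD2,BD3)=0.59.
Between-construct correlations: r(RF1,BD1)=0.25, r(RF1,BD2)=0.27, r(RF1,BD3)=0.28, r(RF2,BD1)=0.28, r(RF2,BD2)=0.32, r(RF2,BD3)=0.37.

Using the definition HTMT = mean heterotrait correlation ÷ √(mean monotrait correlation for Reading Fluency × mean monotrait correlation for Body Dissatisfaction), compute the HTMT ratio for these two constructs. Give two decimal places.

Mean heterotrait r = 1.77/6 = 0.2950.
Mean within-RF = 0.69/1 = 0.6900; mean within-BD = 1.66/3 = 0.5533.
Geometric mean = √(0.6900 × 0.5533) = 0.6179.
HTMT = 0.2950 / 0.6179 = 0.48.

0.48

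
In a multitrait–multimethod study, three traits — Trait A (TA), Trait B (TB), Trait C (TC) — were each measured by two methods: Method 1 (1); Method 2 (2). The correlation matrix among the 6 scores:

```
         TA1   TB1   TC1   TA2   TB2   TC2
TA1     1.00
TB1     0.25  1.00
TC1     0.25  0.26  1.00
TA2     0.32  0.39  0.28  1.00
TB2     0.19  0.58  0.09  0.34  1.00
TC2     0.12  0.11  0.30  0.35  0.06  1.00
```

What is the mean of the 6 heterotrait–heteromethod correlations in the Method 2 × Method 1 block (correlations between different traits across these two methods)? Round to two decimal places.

0.20

HTHM values (method 2 × method 1): 0.39, 0.28, 0.19, 0.09, 0.12, 0.11; mean = 1.18/6 = 0.20.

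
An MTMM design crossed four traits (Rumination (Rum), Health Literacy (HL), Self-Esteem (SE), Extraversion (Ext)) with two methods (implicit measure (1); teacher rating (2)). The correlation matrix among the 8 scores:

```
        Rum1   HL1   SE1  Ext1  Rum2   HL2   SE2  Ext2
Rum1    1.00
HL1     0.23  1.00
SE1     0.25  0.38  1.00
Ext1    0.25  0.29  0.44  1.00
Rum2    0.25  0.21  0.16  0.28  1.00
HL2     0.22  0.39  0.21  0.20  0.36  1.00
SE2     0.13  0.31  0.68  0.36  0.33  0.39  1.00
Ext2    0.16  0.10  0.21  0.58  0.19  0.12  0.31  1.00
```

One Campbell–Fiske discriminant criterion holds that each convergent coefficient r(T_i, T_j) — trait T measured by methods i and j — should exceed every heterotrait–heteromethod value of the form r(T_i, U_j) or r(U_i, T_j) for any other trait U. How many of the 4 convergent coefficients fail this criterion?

Each convergent coefficient versus the relevant comparison correlations:
Rum (methods 1·2): 0.25 vs {0.22, 0.21, 0.13, 0.16, 0.16, 0.28} → fail.
HL (methods 1·2): 0.39 vs {0.21, 0.22, 0.31, 0.21, 0.10, 0.20} → pass.
SE (methods 1·2): 0.68 vs {0.16, 0.13, 0.21, 0.31, 0.21, 0.36} → pass.
Ext (methods 1·2): 0.58 vs {0.28, 0.16, 0.20, 0.10, 0.36, 0.21} → pass.
1 of 4 fail.

1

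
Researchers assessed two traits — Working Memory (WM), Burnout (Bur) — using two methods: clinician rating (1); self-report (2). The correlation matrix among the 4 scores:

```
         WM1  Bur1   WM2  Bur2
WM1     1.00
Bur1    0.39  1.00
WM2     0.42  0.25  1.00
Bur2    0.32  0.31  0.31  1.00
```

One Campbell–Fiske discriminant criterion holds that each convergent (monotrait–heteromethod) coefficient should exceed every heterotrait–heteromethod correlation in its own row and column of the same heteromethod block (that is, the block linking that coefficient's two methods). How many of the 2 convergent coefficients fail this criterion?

Convergent coefficients and their comparison sets:
WM (methods 1·2): 0.42 vs {0.32, 0.25} → pass.
Bur (methods 1·2): 0.31 vs {0.25, 0.32} → fail.
1 of 2 fail.

1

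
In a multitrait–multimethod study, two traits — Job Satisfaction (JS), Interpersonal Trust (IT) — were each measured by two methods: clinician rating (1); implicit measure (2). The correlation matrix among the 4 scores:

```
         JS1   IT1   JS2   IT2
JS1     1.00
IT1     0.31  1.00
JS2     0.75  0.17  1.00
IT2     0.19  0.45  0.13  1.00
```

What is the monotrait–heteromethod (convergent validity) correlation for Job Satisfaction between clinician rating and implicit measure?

0.75

Same trait (JS), different methods: r(JS1, JS2) = 0.75.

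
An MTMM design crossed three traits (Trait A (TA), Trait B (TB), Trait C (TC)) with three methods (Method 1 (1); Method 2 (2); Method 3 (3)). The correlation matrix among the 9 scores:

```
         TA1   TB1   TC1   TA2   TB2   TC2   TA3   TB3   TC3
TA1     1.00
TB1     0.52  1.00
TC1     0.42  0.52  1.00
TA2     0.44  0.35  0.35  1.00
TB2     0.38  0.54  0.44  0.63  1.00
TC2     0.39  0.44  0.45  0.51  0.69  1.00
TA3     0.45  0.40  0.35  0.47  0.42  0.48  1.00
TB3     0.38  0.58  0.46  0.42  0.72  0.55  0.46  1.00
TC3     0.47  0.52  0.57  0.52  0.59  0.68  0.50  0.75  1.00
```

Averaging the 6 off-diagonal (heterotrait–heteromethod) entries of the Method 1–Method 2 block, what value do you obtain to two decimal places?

HTHM values (method 1 × method 2): 0.38, 0.39, 0.35, 0.44, 0.35, 0.44; mean = 2.35/6 = 0.39.

0.39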